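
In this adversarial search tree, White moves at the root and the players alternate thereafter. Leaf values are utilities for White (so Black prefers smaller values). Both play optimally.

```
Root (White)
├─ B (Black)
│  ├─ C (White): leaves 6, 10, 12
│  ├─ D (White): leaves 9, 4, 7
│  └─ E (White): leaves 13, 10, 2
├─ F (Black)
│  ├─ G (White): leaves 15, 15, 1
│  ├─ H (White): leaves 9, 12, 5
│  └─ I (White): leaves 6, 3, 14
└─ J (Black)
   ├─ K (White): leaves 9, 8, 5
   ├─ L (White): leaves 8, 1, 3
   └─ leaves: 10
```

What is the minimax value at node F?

12

G: max(15, 15, 1) = 15
H: max(9, 12, 5) = 12
I: max(6, 3, 14) = 14
F: min(15, 12, 14) = 12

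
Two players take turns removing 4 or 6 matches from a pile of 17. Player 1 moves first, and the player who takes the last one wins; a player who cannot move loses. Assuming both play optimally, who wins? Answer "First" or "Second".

i:   0  1  2  3  4  5  6  7  8  9 10 11 12 13 14 15 16 17
     L  L  L  L  W  W  W  W  W  W  L  L  L  L  W  W  W  W
Position 17 is W, so the first player wins.

First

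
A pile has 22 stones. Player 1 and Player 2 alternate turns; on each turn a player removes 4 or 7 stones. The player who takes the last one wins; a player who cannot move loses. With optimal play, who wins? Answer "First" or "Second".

i:   0  1  2  3  4  5  6  7  8  9 10 11 12 13 14 15 16 17 18 19 20 21 22
     L  L  L  L  W  W  W  W  W  W  W  L  L  L  L  W  W  W  W  W  W  W  L
Position 22 is L, so the second player wins.

Second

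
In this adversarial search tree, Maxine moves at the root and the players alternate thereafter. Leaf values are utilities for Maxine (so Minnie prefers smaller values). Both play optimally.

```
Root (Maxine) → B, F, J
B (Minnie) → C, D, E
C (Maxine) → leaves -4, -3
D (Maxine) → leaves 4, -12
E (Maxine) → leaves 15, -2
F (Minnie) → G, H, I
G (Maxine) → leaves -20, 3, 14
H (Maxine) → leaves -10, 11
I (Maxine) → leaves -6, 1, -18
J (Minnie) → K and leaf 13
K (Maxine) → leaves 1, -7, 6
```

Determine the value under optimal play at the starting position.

6

C (Maxine): max(-4, -3) = -3
D (Maxine): max(4, -12) = 4
E (Maxine): max(15, -2) = 15
B (Minnie): min(-3, 4, 15) = -3
G (Maxine): max(-20, 3, 14) = 14
H (Maxine): max(-10, 11) = 11
I (Maxine): max(-6, 1, -18) = 1
F (Minnie): min(14, 11, 1) = 1
K (Maxine): max(1, -7, 6) = 6
J (Minnie): min(6, 13) = 6
Root (Maxine): max(-3, 1, 6) = 6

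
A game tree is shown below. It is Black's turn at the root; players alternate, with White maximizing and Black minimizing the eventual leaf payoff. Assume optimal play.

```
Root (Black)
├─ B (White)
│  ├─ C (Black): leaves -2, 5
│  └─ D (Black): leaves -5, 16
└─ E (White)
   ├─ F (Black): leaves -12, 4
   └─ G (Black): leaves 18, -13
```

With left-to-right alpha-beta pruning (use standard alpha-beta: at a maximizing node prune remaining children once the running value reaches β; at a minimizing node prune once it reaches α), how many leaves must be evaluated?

7

C [α=-∞,β=+∞]: v=-2
D [α=-2,β=+∞]: v=-5 after child 1 ≤ α → α-cutoff, skip 1
B [α=-∞,β=+∞]: v=-2
F [α=-∞,β=-2]: v=-12
G [α=-12,β=-2]: v=-13
E [α=-∞,β=-2]: v=-12
Root [α=-∞,β=+∞]: v=-12
Leaves evaluated: 7 of 8.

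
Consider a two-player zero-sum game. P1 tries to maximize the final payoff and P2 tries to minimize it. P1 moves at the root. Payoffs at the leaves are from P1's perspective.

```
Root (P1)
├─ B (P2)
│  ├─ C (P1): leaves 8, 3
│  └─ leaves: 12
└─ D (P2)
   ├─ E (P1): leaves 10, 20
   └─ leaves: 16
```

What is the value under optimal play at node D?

E: max(10, 20) = 20
D: min(20, 16) = 16

16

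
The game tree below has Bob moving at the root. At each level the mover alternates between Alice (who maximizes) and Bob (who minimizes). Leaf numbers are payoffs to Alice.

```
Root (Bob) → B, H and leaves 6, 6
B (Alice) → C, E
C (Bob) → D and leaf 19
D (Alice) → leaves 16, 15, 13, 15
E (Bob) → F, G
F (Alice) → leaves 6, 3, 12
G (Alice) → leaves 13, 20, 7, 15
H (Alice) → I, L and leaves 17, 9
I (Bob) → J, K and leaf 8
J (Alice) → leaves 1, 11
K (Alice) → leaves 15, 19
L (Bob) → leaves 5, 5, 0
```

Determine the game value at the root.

6

D (Alice): max(16, 15, 13, 15) = 16
C (Bob): min(16, 19) = 16
F (Alice): max(6, 3, 12) = 12
G (Alice): max(13, 20, 7, 15) = 20
E (Bob): min(12, 20) = 12
B (Alice): max(16, 12) = 16
J (Alice): max(1, 11) = 11
K (Alice): max(15, 19) = 19
I (Bob): min(11, 19, 8) = 8
L (Bob): min(5, 5, 0) = 0
H (Alice): max(8, 0, 17, 9) = 17
Root (Bob): min(16, 17, 6, 6) = 6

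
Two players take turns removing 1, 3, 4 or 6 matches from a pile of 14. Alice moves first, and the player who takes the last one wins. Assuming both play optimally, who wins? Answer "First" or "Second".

Second

Mark each pile size as W (mover wins) or L (mover loses):
i:   0  1  2  3  4  5  6  7  8  9 10 11 12 13 14
     L  W  L  W  W  W  W  L  W  L  W  W  W  W  L
Position 14 is L, so the second player wins.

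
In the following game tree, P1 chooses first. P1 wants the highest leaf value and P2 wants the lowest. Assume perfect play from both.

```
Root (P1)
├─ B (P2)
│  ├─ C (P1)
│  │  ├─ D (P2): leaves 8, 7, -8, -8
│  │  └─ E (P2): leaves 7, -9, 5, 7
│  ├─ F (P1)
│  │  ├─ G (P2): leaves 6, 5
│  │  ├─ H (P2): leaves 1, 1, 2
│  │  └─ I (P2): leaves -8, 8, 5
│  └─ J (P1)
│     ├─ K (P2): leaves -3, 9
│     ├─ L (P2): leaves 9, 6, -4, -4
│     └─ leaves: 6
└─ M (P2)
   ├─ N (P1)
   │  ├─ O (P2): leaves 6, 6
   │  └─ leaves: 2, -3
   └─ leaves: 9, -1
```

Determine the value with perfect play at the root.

-1

D (P2): min(8, 7, -8, -8) = -8
E (P2): min(7, -9, 5, 7) = -9
C (P1): max(-8, -9) = -8
G (P2): min(6, 5) = 5
H (P2): min(1, 1, 2) = 1
I (P2): min(-8, 8, 5) = -8
F (P1): max(5, 1, -8) = 5
K (P2): min(-3, 9) = -3
L (P2): min(9, 6, -4, -4) = -4
J (P1): max(-3, -4, 6) = 6
B (P2): min(-8, 5, 6) = -8
O (P2): min(6, 6) = 6
N (P1): max(6, 2, -3) = 6
M (P2): min(6, 9, -1) = -1
Root (P1): max(-8, -1) = -1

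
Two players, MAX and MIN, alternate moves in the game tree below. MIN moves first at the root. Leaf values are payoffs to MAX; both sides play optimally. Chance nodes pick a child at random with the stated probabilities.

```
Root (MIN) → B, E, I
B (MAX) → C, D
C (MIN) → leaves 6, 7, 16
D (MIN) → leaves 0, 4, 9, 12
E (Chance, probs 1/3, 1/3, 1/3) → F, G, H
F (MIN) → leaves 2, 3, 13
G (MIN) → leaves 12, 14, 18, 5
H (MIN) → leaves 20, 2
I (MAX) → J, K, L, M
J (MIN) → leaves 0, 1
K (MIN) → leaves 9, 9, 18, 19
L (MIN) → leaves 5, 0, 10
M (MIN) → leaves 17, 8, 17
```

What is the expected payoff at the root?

C (MIN): min(6, 7, 16) = 6
D (MIN): min(0, 4, 9, 12) = 0
B (MAX): max(6, 0) = 6
F (MIN): min(2, 3, 13) = 2
G (MIN): min(12, 14, 18, 5) = 5
H (MIN): min(20, 2) = 2
E (Chance): 1/3·2 + 1/3·5 + 1/3·2 = 3
J (MIN): min(0, 1) = 0
K (MIN): min(9, 9, 18, 19) = 9
L (MIN): min(5, 0, 10) = 0
M (MIN): min(17, 8, 17) = 8
I (MAX): max(0, 9, 0, 8) = 9
Root (MIN): min(6, 3, 9) = 3

3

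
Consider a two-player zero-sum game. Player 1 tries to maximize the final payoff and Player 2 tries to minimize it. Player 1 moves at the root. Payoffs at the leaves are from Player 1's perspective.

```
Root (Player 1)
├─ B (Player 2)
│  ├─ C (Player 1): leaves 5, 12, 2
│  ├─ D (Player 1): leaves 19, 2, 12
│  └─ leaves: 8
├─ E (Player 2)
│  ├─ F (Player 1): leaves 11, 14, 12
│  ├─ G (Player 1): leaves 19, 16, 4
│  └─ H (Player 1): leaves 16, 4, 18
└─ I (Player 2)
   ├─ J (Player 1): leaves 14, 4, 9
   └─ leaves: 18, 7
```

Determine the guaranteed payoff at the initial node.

C (Player 1): max(5, 12, 2) = 12
D (Player 1): max(19, 2, 12) = 19
B (Player 2): min(12, 19, 8) = 8
F (Player 1): max(11, 14, 12) = 14
G (Player 1): max(19, 16, 4) = 19
H (Player 1): max(16, 4, 18) = 18
E (Player 2): min(14, 19, 18) = 14
J (Player 1): max(14, 4, 9) = 14
I (Player 2): min(14, 18, 7) = 7
Root (Player 1): max(8, 14, 7) = 14

14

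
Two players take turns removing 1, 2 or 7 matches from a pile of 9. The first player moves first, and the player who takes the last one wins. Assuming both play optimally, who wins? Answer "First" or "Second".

i:   0  1  2  3  4  5  6  7  8  9
     L  W  W  L  W  W  L  W  W  L
Position 9 is L, so the second player wins.

Second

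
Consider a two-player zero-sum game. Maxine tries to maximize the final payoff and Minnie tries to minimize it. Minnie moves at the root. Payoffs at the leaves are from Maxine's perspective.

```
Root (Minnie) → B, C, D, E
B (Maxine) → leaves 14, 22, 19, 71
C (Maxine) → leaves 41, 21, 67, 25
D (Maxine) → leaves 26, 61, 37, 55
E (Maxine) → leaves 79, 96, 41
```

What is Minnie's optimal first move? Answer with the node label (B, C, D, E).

B (Maxine): max(14, 22, 19, 71) = 71
C (Maxine): max(41, 21, 67, 25) = 67
D (Maxine): max(26, 61, 37, 55) = 61
E (Maxine): max(79, 96, 41) = 96
Root (Minnie): min(71, 67, 61, 96) = 61
Minnie picks the child with the lowest value: D (value 61).

D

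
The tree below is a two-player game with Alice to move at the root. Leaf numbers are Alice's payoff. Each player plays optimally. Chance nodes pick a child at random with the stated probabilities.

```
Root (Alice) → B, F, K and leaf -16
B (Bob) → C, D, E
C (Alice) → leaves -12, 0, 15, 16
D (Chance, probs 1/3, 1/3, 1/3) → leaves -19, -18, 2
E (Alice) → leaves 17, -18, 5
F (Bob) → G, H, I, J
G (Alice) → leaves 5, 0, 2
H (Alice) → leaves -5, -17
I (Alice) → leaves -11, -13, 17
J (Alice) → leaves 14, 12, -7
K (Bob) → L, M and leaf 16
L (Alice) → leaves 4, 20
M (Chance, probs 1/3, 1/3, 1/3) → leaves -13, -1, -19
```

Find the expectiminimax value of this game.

C (Alice): max(-12, 0, 15, 16) = 16
D (Chance): 1/3·-19 + 1/3·-18 + 1/3·2 = -11.67
E (Alice): max(17, -18, 5) = 17
B (Bob): min(16, -11.67, 17) = -11.67
G (Alice): max(5, 0, 2) = 5
H (Alice): max(-5, -17) = -5
I (Alice): max(-11, -13, 17) = 17
J (Alice): max(14, 12, -7) = 14
F (Bob): min(5, -5, 17, 14) = -5
L (Alice): max(4, 20) = 20
M (Chance): 1/3·-13 + 1/3·-1 + 1/3·-19 = -11
K (Bob): min(20, -11, 16) = -11
Root (Alice): max(-11.67, -5, -11, -16) = -5

-5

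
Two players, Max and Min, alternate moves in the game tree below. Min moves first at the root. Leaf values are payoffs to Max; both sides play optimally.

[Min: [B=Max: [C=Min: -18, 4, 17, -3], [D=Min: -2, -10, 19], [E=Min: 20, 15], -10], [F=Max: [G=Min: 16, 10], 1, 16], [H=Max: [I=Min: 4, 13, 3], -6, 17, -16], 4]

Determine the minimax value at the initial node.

C (Min): min(-18, 4, 17, -3) = -18
D (Min): min(-2, -10, 19) = -10
E (Min): min(20, 15) = 15
B (Max): max(-18, -10, 15, -10) = 15
G (Min): min(16, 10) = 10
F (Max): max(10, 1, 16) = 16
I (Min): min(4, 13, 3) = 3
H (Max): max(3, -6, 17, -16) = 17
Root (Min): min(15, 16, 17, 4) = 4

4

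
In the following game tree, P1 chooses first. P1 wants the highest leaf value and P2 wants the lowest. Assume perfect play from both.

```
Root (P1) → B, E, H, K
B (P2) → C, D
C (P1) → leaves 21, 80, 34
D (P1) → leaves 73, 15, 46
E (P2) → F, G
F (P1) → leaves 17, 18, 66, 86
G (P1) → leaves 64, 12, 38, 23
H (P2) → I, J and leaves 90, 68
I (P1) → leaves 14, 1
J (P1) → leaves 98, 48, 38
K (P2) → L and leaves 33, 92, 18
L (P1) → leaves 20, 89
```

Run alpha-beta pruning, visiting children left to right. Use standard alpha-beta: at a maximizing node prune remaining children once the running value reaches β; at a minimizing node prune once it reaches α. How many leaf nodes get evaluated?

C [α=-∞,β=+∞]: v=80
D [α=-∞,β=80]: v=73
B [α=-∞,β=+∞]: v=73
F [α=73,β=+∞]: v=86
G [α=73,β=86]: v=64
E [α=73,β=+∞]: v=64
I [α=73,β=+∞]: v=14
H [α=73,β=+∞]: v=14 after child 1 ≤ α → α-cutoff, skip 3
L [α=73,β=+∞]: v=89
K [α=73,β=+∞]: v=33 after child 2 ≤ α → α-cutoff, skip 2
Root [α=-∞,β=+∞]: v=73
Leaves evaluated: 19 of 26.

19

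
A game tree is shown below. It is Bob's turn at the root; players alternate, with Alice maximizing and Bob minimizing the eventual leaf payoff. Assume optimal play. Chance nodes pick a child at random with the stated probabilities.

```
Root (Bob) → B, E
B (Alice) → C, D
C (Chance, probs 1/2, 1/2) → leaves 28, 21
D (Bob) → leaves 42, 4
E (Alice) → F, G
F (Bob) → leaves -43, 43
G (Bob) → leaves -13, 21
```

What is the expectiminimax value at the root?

C (Chance): 1/2·28 + 1/2·21 = 24.5
D (Bob): min(42, 4) = 4
B (Alice): max(24.5, 4) = 24.5
F (Bob): min(-43, 43) = -43
G (Bob): min(-13, 21) = -13
E (Alice): max(-43, -13) = -13
Root (Bob): min(24.5, -13) = -13

-13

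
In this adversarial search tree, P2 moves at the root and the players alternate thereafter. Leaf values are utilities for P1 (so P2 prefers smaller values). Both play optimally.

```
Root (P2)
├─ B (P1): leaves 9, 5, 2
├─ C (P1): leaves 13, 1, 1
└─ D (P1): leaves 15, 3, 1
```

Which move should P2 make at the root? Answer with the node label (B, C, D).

B (P1): max(9, 5, 2) = 9
C (P1): max(13, 1, 1) = 13
D (P1): max(15, 3, 1) = 15
Root (P2): min(9, 13, 15) = 9
P2 picks the child with the lowest value: B (value 9).

B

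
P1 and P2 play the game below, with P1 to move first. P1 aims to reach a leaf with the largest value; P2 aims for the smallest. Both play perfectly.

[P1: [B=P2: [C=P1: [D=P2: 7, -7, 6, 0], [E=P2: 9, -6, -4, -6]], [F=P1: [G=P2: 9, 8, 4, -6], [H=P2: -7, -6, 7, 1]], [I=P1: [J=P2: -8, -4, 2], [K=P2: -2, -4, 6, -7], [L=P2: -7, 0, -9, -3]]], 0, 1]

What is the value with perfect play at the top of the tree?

D (P2): min(7, -7, 6, 0) = -7
E (P2): min(9, -6, -4, -6) = -6
C (P1): max(-7, -6) = -6
G (P2): min(9, 8, 4, -6) = -6
H (P2): min(-7, -6, 7, 1) = -7
F (P1): max(-6, -7) = -6
J (P2): min(-8, -4, 2) = -8
K (P2): min(-2, -4, 6, -7) = -7
L (P2): min(-7, 0, -9, -3) = -9
I (P1): max(-8, -7, -9) = -7
B (P2): min(-6, -6, -7) = -7
Root (P1): max(-7, 0, 1) = 1

1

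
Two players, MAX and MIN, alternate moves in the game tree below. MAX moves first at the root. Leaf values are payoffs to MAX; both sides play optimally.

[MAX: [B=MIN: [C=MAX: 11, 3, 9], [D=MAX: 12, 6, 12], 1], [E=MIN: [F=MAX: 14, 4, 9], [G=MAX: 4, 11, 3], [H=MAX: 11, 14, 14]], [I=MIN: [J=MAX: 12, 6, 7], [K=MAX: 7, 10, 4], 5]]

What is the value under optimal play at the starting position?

C (MAX): max(11, 3, 9) = 11
D (MAX): max(12, 6, 12) = 12
B (MIN): min(11, 12, 1) = 1
F (MAX): max(14, 4, 9) = 14
G (MAX): max(4, 11, 3) = 11
H (MAX): max(11, 14, 14) = 14
E (MIN): min(14, 11, 14) = 11
J (MAX): max(12, 6, 7) = 12
K (MAX): max(7, 10, 4) = 10
I (MIN): min(12, 10, 5) = 5
Root (MAX): max(1, 11, 5) = 11

11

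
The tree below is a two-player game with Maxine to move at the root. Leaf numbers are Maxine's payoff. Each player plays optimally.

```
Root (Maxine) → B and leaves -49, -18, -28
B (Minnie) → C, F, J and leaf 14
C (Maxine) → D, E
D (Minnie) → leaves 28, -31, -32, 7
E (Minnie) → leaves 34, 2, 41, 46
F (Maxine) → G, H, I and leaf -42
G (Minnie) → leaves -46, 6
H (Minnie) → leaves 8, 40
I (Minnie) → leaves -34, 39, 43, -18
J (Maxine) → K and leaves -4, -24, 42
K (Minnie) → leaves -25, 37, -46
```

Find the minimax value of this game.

2

D (Minnie): min(28, -31, -32, 7) = -32
E (Minnie): min(34, 2, 41, 46) = 2
C (Maxine): max(-32, 2) = 2
G (Minnie): min(-46, 6) = -46
H (Minnie): min(8, 40) = 8
I (Minnie): min(-34, 39, 43, -18) = -34
F (Maxine): max(-46, 8, -34, -42) = 8
K (Minnie): min(-25, 37, -46) = -46
J (Maxine): max(-46, -4, -24, 42) = 42
B (Minnie): min(2, 8, 42, 14) = 2
Root (Maxine): max(2, -49, -18, -28) = 2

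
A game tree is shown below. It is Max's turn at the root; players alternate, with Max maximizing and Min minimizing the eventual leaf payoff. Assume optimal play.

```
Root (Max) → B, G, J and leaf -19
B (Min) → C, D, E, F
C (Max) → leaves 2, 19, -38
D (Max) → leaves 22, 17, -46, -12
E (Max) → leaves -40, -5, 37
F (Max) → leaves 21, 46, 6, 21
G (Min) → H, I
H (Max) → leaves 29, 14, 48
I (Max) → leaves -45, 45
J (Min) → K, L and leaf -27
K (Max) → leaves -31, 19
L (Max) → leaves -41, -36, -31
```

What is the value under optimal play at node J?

-31

K: max(-31, 19) = 19
L: max(-41, -36, -31) = -31
J: min(19, -31, -27) = -31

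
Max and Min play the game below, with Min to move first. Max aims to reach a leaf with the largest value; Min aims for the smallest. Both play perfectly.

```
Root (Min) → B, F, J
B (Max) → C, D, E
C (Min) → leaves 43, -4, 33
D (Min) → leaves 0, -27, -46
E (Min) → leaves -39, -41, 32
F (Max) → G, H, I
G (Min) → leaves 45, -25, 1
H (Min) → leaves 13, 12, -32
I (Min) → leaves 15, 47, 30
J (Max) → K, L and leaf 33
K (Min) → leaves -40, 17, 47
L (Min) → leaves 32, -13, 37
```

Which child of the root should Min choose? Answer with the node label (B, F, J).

B

C (Min): min(43, -4, 33) = -4
D (Min): min(0, -27, -46) = -46
E (Min): min(-39, -41, 32) = -41
B (Max): max(-4, -46, -41) = -4
G (Min): min(45, -25, 1) = -25
H (Min): min(13, 12, -32) = -32
I (Min): min(15, 47, 30) = 15
F (Max): max(-25, -32, 15) = 15
K (Min): min(-40, 17, 47) = -40
L (Min): min(32, -13, 37) = -13
J (Max): max(-40, -13, 33) = 33
Root (Min): min(-4, 15, 33) = -4
Min picks the child with the lowest value: B (value -4).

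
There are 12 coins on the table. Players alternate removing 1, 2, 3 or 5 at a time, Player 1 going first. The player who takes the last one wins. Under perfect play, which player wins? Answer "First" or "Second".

Second

Positions where the player to move wins (W) vs loses (L):
i:   0  1  2  3  4  5  6  7  8  9 10 11 12
     L  W  W  W  L  W  W  W  L  W  W  W  L
Position 12 is L, so the second player wins.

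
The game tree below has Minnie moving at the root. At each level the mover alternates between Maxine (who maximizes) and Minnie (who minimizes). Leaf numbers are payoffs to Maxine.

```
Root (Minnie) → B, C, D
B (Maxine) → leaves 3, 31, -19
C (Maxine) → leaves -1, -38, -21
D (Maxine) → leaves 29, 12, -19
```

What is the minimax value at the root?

B (Maxine): max(3, 31, -19) = 31
C (Maxine): max(-1, -38, -21) = -1
D (Maxine): max(29, 12, -19) = 29
Root (Minnie): min(31, -1, 29) = -1

-1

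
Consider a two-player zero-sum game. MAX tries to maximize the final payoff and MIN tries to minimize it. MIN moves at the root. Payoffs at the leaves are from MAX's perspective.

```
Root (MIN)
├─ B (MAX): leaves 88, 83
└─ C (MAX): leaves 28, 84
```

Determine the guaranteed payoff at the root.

B (MAX): max(88, 83) = 88
C (MAX): max(28, 84) = 84
Root (MIN): min(88, 84) = 84

84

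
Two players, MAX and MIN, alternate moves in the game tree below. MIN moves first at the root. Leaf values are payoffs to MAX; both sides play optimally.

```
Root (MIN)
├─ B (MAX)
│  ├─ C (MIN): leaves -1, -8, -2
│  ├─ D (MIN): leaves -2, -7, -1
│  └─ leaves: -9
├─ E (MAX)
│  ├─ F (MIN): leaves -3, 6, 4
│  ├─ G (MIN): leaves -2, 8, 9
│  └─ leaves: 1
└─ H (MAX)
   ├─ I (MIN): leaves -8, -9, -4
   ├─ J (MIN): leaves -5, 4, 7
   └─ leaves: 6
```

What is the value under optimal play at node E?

1

F: min(-3, 6, 4) = -3
G: min(-2, 8, 9) = -2
E: max(-3, -2, 1) = 1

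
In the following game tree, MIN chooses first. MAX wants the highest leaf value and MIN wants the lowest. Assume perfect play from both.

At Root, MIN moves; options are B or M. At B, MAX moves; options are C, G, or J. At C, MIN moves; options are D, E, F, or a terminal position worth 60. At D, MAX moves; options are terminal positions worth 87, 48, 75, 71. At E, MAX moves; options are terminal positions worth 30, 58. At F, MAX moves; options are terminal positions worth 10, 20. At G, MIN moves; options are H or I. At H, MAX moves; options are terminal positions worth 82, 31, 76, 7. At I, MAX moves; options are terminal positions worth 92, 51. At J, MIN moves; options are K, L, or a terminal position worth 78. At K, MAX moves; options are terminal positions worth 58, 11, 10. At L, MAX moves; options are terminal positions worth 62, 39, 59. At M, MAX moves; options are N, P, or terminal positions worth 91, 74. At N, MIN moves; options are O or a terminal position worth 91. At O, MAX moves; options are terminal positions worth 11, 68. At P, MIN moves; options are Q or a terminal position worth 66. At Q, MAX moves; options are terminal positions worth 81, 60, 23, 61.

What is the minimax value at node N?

68

O: max(11, 68) = 68
N: min(68, 91) = 68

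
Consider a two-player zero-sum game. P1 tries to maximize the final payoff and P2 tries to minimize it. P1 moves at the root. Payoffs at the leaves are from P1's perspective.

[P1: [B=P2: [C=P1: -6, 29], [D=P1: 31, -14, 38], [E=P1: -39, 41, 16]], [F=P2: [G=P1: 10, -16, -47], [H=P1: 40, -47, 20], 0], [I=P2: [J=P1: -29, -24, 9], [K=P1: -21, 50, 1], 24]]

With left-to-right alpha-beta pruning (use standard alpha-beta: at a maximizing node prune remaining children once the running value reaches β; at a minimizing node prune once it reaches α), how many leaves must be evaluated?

C [α=-∞,β=+∞]: v=29
D [α=-∞,β=29]: v=31 after child 1 ≥ β → β-cutoff, skip 2
E [α=-∞,β=29]: v=41 after child 2 ≥ β → β-cutoff, skip 1
B [α=-∞,β=+∞]: v=29
G [α=29,β=+∞]: v=10
F [α=29,β=+∞]: v=10 after child 1 ≤ α → α-cutoff, skip 2
J [α=29,β=+∞]: v=9
I [α=29,β=+∞]: v=9 after child 1 ≤ α → α-cutoff, skip 2
Root [α=-∞,β=+∞]: v=29
Leaves evaluated: 11 of 22.

11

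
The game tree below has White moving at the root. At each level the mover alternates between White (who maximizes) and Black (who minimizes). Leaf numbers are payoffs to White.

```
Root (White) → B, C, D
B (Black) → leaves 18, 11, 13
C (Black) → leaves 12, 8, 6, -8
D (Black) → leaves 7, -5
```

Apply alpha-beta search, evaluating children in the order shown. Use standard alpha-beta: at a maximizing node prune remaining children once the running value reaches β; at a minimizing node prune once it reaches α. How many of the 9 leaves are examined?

6

B [α=-∞,β=+∞]: v=11
C [α=11,β=+∞]: v=8 after child 2 ≤ α → α-cutoff, skip 2
D [α=11,β=+∞]: v=7 after child 1 ≤ α → α-cutoff, skip 1
Root [α=-∞,β=+∞]: v=11
Leaves evaluated: 6 of 9.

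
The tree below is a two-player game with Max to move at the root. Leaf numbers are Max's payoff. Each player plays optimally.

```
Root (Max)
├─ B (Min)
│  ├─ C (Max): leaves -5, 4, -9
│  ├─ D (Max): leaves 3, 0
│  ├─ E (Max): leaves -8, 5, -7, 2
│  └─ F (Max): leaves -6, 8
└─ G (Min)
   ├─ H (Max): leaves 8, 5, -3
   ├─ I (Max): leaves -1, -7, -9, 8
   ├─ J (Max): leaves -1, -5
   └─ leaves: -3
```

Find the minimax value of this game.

C (Max): max(-5, 4, -9) = 4
D (Max): max(3, 0) = 3
E (Max): max(-8, 5, -7, 2) = 5
F (Max): max(-6, 8) = 8
B (Min): min(4, 3, 5, 8) = 3
H (Max): max(8, 5, -3) = 8
I (Max): max(-1, -7, -9, 8) = 8
J (Max): max(-1, -5) = -1
G (Min): min(8, 8, -1, -3) = -3
Root (Max): max(3, -3) = 3

3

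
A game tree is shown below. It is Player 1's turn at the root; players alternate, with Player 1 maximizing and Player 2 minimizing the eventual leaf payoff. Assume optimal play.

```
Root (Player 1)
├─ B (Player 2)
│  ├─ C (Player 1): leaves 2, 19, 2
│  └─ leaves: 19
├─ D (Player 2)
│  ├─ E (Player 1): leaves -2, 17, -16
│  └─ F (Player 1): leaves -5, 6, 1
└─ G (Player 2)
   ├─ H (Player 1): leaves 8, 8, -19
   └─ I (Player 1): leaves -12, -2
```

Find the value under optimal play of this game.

19

C (Player 1): max(2, 19, 2) = 19
B (Player 2): min(19, 19) = 19
E (Player 1): max(-2, 17, -16) = 17
F (Player 1): max(-5, 6, 1) = 6
D (Player 2): min(17, 6) = 6
H (Player 1): max(8, 8, -19) = 8
I (Player 1): max(-12, -2) = -2
G (Player 2): min(8, -2) = -2
Root (Player 1): max(19, 6, -2) = 19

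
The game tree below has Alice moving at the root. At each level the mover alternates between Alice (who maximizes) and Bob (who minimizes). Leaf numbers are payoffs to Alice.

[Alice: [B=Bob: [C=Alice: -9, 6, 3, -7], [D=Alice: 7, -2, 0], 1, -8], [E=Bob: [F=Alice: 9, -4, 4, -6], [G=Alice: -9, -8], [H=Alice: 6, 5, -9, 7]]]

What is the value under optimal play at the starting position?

C (Alice): max(-9, 6, 3, -7) = 6
D (Alice): max(7, -2, 0) = 7
B (Bob): min(6, 7, 1, -8) = -8
F (Alice): max(9, -4, 4, -6) = 9
G (Alice): max(-9, -8) = -8
H (Alice): max(6, 5, -9, 7) = 7
E (Bob): min(9, -8, 7) = -8
Root (Alice): max(-8, -8) = -8

-8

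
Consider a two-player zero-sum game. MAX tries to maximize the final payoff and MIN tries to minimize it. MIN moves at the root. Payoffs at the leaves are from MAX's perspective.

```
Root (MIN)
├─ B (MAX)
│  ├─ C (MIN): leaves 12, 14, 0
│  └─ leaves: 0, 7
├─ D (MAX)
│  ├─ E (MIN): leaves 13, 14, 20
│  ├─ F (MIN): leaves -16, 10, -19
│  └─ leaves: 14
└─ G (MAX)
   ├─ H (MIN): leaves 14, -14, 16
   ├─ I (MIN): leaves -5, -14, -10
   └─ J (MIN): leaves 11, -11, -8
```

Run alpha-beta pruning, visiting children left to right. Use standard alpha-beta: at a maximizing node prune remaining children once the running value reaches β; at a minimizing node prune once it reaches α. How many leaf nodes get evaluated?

C [α=-∞,β=+∞]: v=0
B [α=-∞,β=+∞]: v=7
E [α=-∞,β=7]: v=13
D [α=-∞,β=7]: v=13 after child 1 ≥ β → β-cutoff, skip 2
H [α=-∞,β=7]: v=-14
I [α=-14,β=7]: v=-14 after child 2 ≤ α → α-cutoff, skip 1
J [α=-14,β=7]: v=-11
G [α=-∞,β=7]: v=-11
Root [α=-∞,β=+∞]: v=-11
Leaves evaluated: 16 of 21.

16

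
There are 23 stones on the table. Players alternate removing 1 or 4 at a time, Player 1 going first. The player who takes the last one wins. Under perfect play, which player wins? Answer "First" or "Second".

W/L table (W = player to move can force a win):
i:   0  1  2  3  4  5  6  7  8  9 10 11 12 13 14 15 16 17 18 19 20 21 22 23
     L  W  L  W  W  L  W  L  W  W  L  W  L  W  W  L  W  L  W  W  L  W  L  W
Position 23 is W, so the first player wins.

First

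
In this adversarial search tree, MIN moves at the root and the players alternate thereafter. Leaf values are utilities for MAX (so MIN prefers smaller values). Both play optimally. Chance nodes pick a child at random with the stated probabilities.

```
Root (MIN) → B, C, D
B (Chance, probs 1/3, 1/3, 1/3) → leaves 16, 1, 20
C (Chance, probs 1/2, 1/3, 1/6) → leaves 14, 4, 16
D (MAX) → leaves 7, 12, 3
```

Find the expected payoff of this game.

11

B (Chance): 1/3·16 + 1/3·1 + 1/3·20 = 12.33
C (Chance): 1/2·14 + 1/3·4 + 1/6·16 = 11
D (MAX): max(7, 12, 3) = 12
Root (MIN): min(12.33, 11, 12) = 11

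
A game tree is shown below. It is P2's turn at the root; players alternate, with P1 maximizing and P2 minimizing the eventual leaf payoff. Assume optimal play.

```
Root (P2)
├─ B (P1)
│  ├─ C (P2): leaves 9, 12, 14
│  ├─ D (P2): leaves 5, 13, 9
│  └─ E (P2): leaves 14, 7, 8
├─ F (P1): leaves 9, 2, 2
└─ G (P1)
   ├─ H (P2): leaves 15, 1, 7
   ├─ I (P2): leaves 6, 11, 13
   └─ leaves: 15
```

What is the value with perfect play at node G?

H: min(15, 1, 7) = 1
I: min(6, 11, 13) = 6
G: max(1, 6, 15) = 15

15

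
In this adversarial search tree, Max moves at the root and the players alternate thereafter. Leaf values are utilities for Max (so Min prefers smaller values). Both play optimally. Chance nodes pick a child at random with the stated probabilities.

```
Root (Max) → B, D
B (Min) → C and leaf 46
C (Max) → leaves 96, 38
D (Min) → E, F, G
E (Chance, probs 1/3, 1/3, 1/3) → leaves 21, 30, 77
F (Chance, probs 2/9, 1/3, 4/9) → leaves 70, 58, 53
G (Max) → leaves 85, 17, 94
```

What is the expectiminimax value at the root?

46

C (Max): max(96, 38) = 96
B (Min): min(96, 46) = 46
E (Chance): 1/3·21 + 1/3·30 + 1/3·77 = 42.67
F (Chance): 2/9·70 + 1/3·58 + 4/9·53 = 58.44
G (Max): max(85, 17, 94) = 94
D (Min): min(42.67, 58.44, 94) = 42.67
Root (Max): max(46, 42.67) = 46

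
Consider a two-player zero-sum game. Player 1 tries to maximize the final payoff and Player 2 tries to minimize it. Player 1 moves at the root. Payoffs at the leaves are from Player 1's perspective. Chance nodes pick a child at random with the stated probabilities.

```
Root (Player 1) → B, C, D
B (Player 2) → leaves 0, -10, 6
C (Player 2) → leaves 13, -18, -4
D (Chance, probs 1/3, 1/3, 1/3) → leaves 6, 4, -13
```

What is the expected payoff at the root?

B (Player 2): min(0, -10, 6) = -10
C (Player 2): min(13, -18, -4) = -18
D (Chance): 1/3·6 + 1/3·4 + 1/3·-13 = -1
Root (Player 1): max(-10, -18, -1) = -1

-1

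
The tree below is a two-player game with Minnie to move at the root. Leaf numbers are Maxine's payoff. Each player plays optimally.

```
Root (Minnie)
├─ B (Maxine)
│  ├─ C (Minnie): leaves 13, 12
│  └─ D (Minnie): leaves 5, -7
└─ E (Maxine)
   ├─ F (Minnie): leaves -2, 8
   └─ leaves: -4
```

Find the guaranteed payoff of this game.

-2

C (Minnie): min(13, 12) = 12
D (Minnie): min(5, -7) = -7
B (Maxine): max(12, -7) = 12
F (Minnie): min(-2, 8) = -2
E (Maxine): max(-2, -4) = -2
Root (Minnie): min(12, -2) = -2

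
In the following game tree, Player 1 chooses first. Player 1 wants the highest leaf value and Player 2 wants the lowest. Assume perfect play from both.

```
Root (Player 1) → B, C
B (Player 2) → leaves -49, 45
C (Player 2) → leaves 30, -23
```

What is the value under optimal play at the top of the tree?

B (Player 2): min(-49, 45) = -49
C (Player 2): min(30, -23) = -23
Root (Player 1): max(-49, -23) = -23

-23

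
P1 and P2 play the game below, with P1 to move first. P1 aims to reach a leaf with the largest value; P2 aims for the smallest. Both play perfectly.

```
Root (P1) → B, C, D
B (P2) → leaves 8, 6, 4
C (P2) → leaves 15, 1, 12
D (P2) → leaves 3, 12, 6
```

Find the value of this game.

B (P2): min(8, 6, 4) = 4
C (P2): min(15, 1, 12) = 1
D (P2): min(3, 12, 6) = 3
Root (P1): max(4, 1, 3) = 4

4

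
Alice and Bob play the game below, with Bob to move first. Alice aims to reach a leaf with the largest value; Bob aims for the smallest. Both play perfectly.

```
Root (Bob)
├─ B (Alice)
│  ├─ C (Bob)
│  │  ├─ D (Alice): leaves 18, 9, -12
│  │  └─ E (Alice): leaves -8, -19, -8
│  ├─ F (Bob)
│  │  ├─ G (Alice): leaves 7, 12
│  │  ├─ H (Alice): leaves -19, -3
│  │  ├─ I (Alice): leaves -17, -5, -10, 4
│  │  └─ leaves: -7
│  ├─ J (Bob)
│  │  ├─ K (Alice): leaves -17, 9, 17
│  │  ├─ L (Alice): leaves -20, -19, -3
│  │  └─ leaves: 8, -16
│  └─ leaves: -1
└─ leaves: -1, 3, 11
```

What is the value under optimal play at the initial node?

-1

D (Alice): max(18, 9, -12) = 18
E (Alice): max(-8, -19, -8) = -8
C (Bob): min(18, -8) = -8
G (Alice): max(7, 12) = 12
H (Alice): max(-19, -3) = -3
I (Alice): max(-17, -5, -10, 4) = 4
F (Bob): min(12, -3, 4, -7) = -7
K (Alice): max(-17, 9, 17) = 17
L (Alice): max(-20, -19, -3) = -3
J (Bob): min(17, -3, 8, -16) = -16
B (Alice): max(-8, -7, -16, -1) = -1
Root (Bob): min(-1, -1, 3, 11) = -1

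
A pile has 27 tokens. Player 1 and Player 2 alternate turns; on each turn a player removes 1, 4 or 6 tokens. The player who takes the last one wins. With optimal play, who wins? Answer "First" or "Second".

Second

Positions where the player to move wins (W) vs loses (L):
i:   0  1  2  3  4  5  6  7  8  9 10 11 12 13 14 15 16 17 18 19 20 21 22 23 24 25 26 27
     L  W  L  W  W  L  W  L  W  W  L  W  L  W  W  L  W  L  W  W  L  W  L  W  W  L  W  L
Position 27 is L, so the second player wins.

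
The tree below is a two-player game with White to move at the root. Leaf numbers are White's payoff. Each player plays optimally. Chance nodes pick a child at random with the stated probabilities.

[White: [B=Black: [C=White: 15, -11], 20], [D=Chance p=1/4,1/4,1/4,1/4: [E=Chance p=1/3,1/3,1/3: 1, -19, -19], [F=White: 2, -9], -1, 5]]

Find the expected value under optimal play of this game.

15

C (White): max(15, -11) = 15
B (Black): min(15, 20) = 15
E (Chance): 1/3·1 + 1/3·-19 + 1/3·-19 = -12.33
F (White): max(2, -9) = 2
D (Chance): 1/4·-12.33 + 1/4·2 + 1/4·-1 + 1/4·5 = -1.58
Root (White): max(15, -1.58) = 15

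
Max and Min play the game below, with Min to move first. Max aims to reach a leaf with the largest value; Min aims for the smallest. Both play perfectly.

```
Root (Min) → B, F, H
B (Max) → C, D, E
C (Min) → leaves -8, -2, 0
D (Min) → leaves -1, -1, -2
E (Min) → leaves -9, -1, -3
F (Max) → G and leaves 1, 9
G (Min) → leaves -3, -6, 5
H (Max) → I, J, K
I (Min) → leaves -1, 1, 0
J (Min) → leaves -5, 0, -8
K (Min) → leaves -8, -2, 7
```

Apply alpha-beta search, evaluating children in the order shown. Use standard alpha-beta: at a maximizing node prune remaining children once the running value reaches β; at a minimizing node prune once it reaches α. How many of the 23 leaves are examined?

C [α=-∞,β=+∞]: v=-8
D [α=-8,β=+∞]: v=-2
E [α=-2,β=+∞]: v=-9 after child 1 ≤ α → α-cutoff, skip 2
B [α=-∞,β=+∞]: v=-2
G [α=-∞,β=-2]: v=-6
F [α=-∞,β=-2]: v=1 after child 2 ≥ β → β-cutoff, skip 1
I [α=-∞,β=-2]: v=-1
H [α=-∞,β=-2]: v=-1 after child 1 ≥ β → β-cutoff, skip 2
Root [α=-∞,β=+∞]: v=-2
Leaves evaluated: 14 of 23.

14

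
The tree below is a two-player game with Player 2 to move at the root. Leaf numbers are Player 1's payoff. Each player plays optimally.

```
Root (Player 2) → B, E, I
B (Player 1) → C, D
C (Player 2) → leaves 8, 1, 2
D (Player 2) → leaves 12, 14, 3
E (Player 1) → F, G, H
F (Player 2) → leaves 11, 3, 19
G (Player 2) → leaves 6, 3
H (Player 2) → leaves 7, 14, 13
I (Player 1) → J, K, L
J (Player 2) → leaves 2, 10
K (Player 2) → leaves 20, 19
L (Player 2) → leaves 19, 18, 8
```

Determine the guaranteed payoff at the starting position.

3

C (Player 2): min(8, 1, 2) = 1
D (Player 2): min(12, 14, 3) = 3
B (Player 1): max(1, 3) = 3
F (Player 2): min(11, 3, 19) = 3
G (Player 2): min(6, 3) = 3
H (Player 2): min(7, 14, 13) = 7
E (Player 1): max(3, 3, 7) = 7
J (Player 2): min(2, 10) = 2
K (Player 2): min(20, 19) = 19
L (Player 2): min(19, 18, 8) = 8
I (Player 1): max(2, 19, 8) = 19
Root (Player 2): min(3, 7, 19) = 3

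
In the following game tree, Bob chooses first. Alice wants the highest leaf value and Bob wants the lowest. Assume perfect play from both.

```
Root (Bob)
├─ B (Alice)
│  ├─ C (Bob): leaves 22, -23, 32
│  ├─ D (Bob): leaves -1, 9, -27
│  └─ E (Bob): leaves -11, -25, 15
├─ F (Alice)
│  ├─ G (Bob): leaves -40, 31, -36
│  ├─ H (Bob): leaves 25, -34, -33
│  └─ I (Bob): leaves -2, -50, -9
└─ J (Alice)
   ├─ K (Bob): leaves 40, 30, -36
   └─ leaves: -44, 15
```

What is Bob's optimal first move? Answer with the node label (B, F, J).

C (Bob): min(22, -23, 32) = -23
D (Bob): min(-1, 9, -27) = -27
E (Bob): min(-11, -25, 15) = -25
B (Alice): max(-23, -27, -25) = -23
G (Bob): min(-40, 31, -36) = -40
H (Bob): min(25, -34, -33) = -34
I (Bob): min(-2, -50, -9) = -50
F (Alice): max(-40, -34, -50) = -34
K (Bob): min(40, 30, -36) = -36
J (Alice): max(-36, -44, 15) = 15
Root (Bob): min(-23, -34, 15) = -34
Bob picks the child with the lowest value: F (value -34).

F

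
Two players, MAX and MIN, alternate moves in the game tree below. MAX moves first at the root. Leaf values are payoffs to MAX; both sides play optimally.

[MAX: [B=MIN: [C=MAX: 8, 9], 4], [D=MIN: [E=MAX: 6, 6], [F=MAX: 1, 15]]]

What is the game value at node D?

6

E: max(6, 6) = 6
F: max(1, 15) = 15
D: min(6, 15) = 6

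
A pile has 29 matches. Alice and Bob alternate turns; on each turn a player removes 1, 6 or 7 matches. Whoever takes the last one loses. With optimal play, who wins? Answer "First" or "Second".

Second

Mark each pile size as W (mover wins) or L (mover loses):
i:   0  1  2  3  4  5  6  7  8  9 10 11 12 13 14 15 16 17 18 19 20 21 22 23 24 25 26 27 28 29
     W  L  W  L  W  L  W  W  W  W  W  W  W  L  W  L  W  L  W  W  W  W  W  W  W  L  W  L  W  L
Position 29 is L, so the second player wins.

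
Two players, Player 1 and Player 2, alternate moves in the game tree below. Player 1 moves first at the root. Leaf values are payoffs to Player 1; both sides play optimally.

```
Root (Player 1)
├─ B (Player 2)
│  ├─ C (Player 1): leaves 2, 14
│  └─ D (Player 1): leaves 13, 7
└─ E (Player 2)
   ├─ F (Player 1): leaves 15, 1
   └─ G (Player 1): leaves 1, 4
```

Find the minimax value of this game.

13

C (Player 1): max(2, 14) = 14
D (Player 1): max(13, 7) = 13
B (Player 2): min(14, 13) = 13
F (Player 1): max(15, 1) = 15
G (Player 1): max(1, 4) = 4
E (Player 2): min(15, 4) = 4
Root (Player 1): max(13, 4) = 13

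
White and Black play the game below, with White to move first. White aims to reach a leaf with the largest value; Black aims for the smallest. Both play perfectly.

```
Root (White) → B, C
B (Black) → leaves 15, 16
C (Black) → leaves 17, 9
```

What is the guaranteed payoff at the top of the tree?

15

B (Black): min(15, 16) = 15
C (Black): min(17, 9) = 9
Root (White): max(15, 9) = 15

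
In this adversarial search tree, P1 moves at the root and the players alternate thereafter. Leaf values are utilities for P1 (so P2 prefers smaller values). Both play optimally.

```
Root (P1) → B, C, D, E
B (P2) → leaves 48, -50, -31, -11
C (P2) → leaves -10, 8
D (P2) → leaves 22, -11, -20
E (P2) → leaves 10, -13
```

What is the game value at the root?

B (P2): min(48, -50, -31, -11) = -50
C (P2): min(-10, 8) = -10
D (P2): min(22, -11, -20) = -20
E (P2): min(10, -13) = -13
Root (P1): max(-50, -10, -20, -13) = -10

-10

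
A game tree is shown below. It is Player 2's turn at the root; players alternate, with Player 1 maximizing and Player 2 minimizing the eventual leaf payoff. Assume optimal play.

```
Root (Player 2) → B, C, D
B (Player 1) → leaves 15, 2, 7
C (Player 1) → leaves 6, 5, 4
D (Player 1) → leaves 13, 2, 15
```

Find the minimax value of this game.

B (Player 1): max(15, 2, 7) = 15
C (Player 1): max(6, 5, 4) = 6
D (Player 1): max(13, 2, 15) = 15
Root (Player 2): min(15, 6, 15) = 6

6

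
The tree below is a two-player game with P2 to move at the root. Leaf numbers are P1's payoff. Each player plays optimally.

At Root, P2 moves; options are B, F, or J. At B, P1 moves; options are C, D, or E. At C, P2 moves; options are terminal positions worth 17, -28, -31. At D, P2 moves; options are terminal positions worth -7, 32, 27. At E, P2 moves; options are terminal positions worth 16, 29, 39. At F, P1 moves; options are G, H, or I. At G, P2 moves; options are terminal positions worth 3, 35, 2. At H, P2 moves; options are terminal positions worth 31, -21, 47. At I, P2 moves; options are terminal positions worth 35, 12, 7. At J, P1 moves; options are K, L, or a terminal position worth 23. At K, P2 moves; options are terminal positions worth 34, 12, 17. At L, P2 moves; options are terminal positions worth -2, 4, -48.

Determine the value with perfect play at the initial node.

7

C (P2): min(17, -28, -31) = -31
D (P2): min(-7, 32, 27) = -7
E (P2): min(16, 29, 39) = 16
B (P1): max(-31, -7, 16) = 16
G (P2): min(3, 35, 2) = 2
H (P2): min(31, -21, 47) = -21
I (P2): min(35, 12, 7) = 7
F (P1): max(2, -21, 7) = 7
K (P2): min(34, 12, 17) = 12
L (P2): min(-2, 4, -48) = -48
J (P1): max(12, -48, 23) = 23
Root (P2): min(16, 7, 23) = 7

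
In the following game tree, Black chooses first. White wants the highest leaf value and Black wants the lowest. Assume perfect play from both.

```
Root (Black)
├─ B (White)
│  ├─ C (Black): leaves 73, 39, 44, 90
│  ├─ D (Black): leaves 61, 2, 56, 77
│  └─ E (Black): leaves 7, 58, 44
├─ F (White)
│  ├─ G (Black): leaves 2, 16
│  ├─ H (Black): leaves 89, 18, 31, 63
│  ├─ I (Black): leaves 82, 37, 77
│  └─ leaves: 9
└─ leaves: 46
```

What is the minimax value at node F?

G: min(2, 16) = 2
H: min(89, 18, 31, 63) = 18
I: min(82, 37, 77) = 37
F: max(2, 18, 37, 9) = 37

37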